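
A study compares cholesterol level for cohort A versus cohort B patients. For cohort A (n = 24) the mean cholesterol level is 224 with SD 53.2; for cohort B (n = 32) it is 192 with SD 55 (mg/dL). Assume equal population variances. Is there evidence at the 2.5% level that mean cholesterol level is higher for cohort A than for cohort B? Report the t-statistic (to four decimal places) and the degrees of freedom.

t = 2.1848, df = 54

Let group 1 = cohort A, group 2 = cohort B. H0: μ_1 = μ_2; H1: μ_1 > μ_2 (two-sample pooled-variance t-test, right-tailed).
s_p² = [(24−1)·53.2² + (32−1)·55²]/(24+32−2) = 2942.05
t = (224 − 192)/√[2942.05·(1/24 + 1/32)] = 2.1848
df = n₁ + n₂ − 2 = 54
p-value = P(T ≥ 2.1848) ≈ 0.0166
Since p ≈ 0.0166 < α = 0.025, reject H0; the data support H1.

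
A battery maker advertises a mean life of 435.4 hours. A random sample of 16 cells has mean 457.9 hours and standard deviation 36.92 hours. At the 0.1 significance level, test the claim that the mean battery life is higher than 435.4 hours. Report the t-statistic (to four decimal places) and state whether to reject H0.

t = 2.4377; reject H0

H0: μ = 435.4; H1: μ > 435.4 (one-sample t-test, right-tailed).
t = (x̄ − μ₀)/(s/√n) = (457.9 − 435.4)/(36.92/√16) = 2.4377
df = n − 1 = 15
p-value = P(T ≥ 2.4377) ≈ 0.0139
Since p ≈ 0.0139 < α = 0.1, reject H0; the data support H1.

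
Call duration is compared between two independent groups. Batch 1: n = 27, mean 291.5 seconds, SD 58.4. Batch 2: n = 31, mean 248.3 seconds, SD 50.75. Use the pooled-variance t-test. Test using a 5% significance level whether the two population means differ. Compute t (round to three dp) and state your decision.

Let group 1 = batch 1, group 2 = batch 2. H0: μ_1 = μ_2; H1: μ_1 ≠ μ_2 (two-sample pooled-variance t-test, two-sided).
s_p² = [(27−1)·58.4² + (31−1)·50.75²]/(27+31−2) = 2963.24
t = (291.5 − 248.3)/√[2963.24·(1/27 + 1/31)] = 3.015
df = n₁ + n₂ − 2 = 56
Two-sided p-value ≈ 0.0039
Since p ≈ 0.0039 < α = 0.05, reject H0; the data support H1.

t = 3.015; reject H0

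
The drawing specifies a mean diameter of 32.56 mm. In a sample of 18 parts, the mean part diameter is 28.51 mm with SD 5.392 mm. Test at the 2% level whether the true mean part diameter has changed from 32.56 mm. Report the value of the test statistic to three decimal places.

H0: μ = 32.56; H1: μ ≠ 32.56 (one-sample t-test, two-sided).
t = (x̄ − μ₀)/(s/√n) = (28.51 − 32.56)/(5.392/√18) = -3.187
df = n − 1 = 17
Two-sided p-value ≈ 0.0054
Since p ≈ 0.0054 < α = 0.02, reject H0; the data support H1.

-3.187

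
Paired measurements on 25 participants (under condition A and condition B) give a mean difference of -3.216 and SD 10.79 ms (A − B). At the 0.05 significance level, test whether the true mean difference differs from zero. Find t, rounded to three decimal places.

H0: μ_d = 0; H1: μ_d ≠ 0 (paired t-test on the differences, two-sided).
t = d̄/(s_d/√n) = -3.216/(10.79/√25) = -1.490
df = n − 1 = 24
Two-sided p-value ≈ 0.149
Since p ≈ 0.149 > α = 0.05, fail to reject H0; the evidence is not statistically significant.

-1.490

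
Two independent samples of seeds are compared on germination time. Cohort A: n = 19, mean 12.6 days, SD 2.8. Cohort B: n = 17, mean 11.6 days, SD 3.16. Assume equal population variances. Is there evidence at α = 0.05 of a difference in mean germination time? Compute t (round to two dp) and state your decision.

Let group 1 = cohort A, group 2 = cohort B. H0: μ_1 = μ_2; H1: μ_1 ≠ μ_2 (two-sample pooled-variance t-test, two-sided).
s_p² = [(19−1)·2.8² + (17−1)·3.16²]/(19+17−2) = 8.84969
t = (12.6 − 11.6)/√[8.84969·(1/19 + 1/17)] = 1.01
df = n₁ + n₂ − 2 = 34
Two-sided p-value ≈ 0.321
Since p ≈ 0.321 > α = 0.05, fail to reject H0; the data do not provide sufficient evidence against H0.

t = 1.01; fail to reject H0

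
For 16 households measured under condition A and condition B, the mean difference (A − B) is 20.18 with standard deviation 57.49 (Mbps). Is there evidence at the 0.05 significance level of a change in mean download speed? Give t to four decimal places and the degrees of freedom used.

H0: μ_d = 0; H1: μ_d ≠ 0 (paired t-test on the differences, two-sided).
t = d̄/(s_d/√n) = 20.18/(57.49/√16) = 1.4041
df = n − 1 = 15
Two-sided p-value ≈ 0.181
Since p ≈ 0.181 > α = 0.05, fail to reject H0; the data do not provide sufficient evidence against H0.

t = 1.4041, df = 15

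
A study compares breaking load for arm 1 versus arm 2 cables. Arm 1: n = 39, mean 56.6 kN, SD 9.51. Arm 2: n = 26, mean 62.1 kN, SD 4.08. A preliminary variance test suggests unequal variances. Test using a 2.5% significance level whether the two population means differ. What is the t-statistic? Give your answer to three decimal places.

-3.197

Let group 1 = arm 1, group 2 = arm 2. H0: μ_1 = μ_2; H1: μ_1 ≠ μ_2 (Welch's two-sample t-test, two-sided).
t = (x̄_1 − x̄_2)/√(s_1²/n_1 + s_2²/n_2) = (56.6 − 62.1)/√(9.51²/39 + 4.08²/26) = -3.197
Welch–Satterthwaite df ≈ 55.45
Two-sided p-value ≈ 0.002
Since p ≈ 0.002 < α = 0.025, reject H0; the data support H1.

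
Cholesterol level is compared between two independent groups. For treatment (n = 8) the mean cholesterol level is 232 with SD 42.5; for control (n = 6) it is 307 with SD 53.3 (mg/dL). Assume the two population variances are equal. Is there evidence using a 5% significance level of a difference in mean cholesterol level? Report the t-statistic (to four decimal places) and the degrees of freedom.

t = -2.9360, df = 12

Let group 1 = treatment, group 2 = control. H0: μ_1 = μ_2; H1: μ_1 ≠ μ_2 (two-sample pooled-variance t-test, two-sided).
s_p² = [(8−1)·42.5² + (6−1)·53.3²]/(8+6−2) = 2237.35
t = (232 − 307)/√[2237.35·(1/8 + 1/6)] = -2.9360
df = n₁ + n₂ − 2 = 12
Two-sided p-value ≈ 0.012
Since p ≈ 0.012 < α = 0.05, reject H0; the evidence is statistically significant.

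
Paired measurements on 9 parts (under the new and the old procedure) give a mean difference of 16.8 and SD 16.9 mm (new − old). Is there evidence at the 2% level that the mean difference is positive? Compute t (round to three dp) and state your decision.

H0: μ_d = 0; H1: μ_d > 0 (paired t-test on the differences, right-tailed).
t = d̄/(s_d/√n) = 16.8/(16.9/√9) = 2.982
df = n − 1 = 8
p-value = P(T ≥ 2.982) ≈ 0.0088
Since p ≈ 0.0088 < α = 0.02, reject H0; the evidence is statistically significant.

t = 2.982; reject H0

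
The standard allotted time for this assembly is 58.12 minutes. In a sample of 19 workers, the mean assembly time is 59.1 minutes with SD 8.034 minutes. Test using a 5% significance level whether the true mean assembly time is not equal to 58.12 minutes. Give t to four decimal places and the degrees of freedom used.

H0: μ = 58.12; H1: μ ≠ 58.12 (one-sample t-test, two-sided).
t = (x̄ − μ₀)/(s/√n) = (59.1 − 58.12)/(8.034/√19) = 0.5317
df = n − 1 = 18
Two-sided p-value ≈ 0.6014
Since p ≈ 0.6014 > α = 0.05, fail to reject H0; the data do not provide sufficient evidence against H0.

t = 0.5317, df = 18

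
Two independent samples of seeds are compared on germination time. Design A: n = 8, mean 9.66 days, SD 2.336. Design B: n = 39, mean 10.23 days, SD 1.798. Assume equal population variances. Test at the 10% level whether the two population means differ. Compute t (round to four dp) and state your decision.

Let group 1 = design A, group 2 = design B. H0: μ_1 = μ_2; H1: μ_1 ≠ μ_2 (two-sample pooled-variance t-test, two-sided).
s_p² = [(8−1)·2.336² + (39−1)·1.798²]/(8+39−2) = 3.57877
t = (9.66 − 10.23)/√[3.57877·(1/8 + 1/39)] = -0.7763
df = n₁ + n₂ − 2 = 45
Two-sided p-value ≈ 0.4416
Since p ≈ 0.4416 > α = 0.1, fail to reject H0; the data do not provide sufficient evidence against H0.

t = -0.7763; fail to reject H0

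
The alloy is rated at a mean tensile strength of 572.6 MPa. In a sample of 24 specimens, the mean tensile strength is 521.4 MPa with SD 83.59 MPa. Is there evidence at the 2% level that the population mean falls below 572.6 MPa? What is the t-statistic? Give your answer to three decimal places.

H0: μ = 572.6; H1: μ < 572.6 (one-sample t-test, left-tailed).
t = (x̄ − μ₀)/(s/√n) = (521.4 − 572.6)/(83.59/√24) = -3.001
df = n − 1 = 23
p-value = P(T ≤ -3.001) ≈ 0.003
Since p ≈ 0.003 < α = 0.02, reject H0; the data support H1.

-3.001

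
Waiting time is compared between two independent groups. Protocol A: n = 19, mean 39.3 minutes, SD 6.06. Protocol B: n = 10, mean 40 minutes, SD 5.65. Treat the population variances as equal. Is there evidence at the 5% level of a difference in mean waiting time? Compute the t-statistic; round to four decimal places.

Let group 1 = protocol A, group 2 = protocol B. H0: μ_1 = μ_2; H1: μ_1 ≠ μ_2 (two-sample pooled-variance t-test, two-sided).
s_p² = [(19−1)·6.06² + (10−1)·5.65²]/(19+10−2) = 35.1232
t = (39.3 − 40)/√[35.1232·(1/19 + 1/10)] = -0.3023
df = n₁ + n₂ − 2 = 27
Two-sided p-value ≈ 0.7647
Since p ≈ 0.7647 > α = 0.05, fail to reject H0; the evidence is not statistically significant.

-0.3023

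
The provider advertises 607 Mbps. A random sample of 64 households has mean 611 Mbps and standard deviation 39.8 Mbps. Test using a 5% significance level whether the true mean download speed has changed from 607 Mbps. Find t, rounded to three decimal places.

H0: μ = 607; H1: μ ≠ 607 (one-sample t-test, two-sided).
t = (x̄ − μ₀)/(s/√n) = (611 − 607)/(39.8/√64) = 0.804
df = n − 1 = 63
Two-sided p-value ≈ 0.4244
Since p ≈ 0.4244 > α = 0.05, fail to reject H0; the data do not provide sufficient evidence against H0.

0.804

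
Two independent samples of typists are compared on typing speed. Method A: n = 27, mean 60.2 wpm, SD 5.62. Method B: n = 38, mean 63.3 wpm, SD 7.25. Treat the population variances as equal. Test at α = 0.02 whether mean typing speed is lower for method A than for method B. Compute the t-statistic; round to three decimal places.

-1.859

Let group 1 = method A, group 2 = method B. H0: μ_1 = μ_2; H1: μ_1 < μ_2 (two-sample pooled-variance t-test, left-tailed).
s_p² = [(27−1)·5.62² + (38−1)·7.25²]/(27+38−2) = 43.9049
t = (60.2 − 63.3)/√[43.9049·(1/27 + 1/38)] = -1.859
df = n₁ + n₂ − 2 = 63
p-value = P(T ≤ -1.859) ≈ 0.034
Since p ≈ 0.034 > α = 0.02, fail to reject H0; the data do not provide sufficient evidence against H0.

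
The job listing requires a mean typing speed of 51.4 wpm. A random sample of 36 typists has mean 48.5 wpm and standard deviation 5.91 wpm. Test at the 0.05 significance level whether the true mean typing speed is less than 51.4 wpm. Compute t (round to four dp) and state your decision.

t = -2.9442; reject H0

H0: μ = 51.4; H1: μ < 51.4 (one-sample t-test, left-tailed).
t = (x̄ − μ₀)/(s/√n) = (48.5 − 51.4)/(5.91/√36) = -2.9442
df = n − 1 = 35
p-value = P(T ≤ -2.9442) ≈ 0.0029
Since p ≈ 0.0029 < α = 0.05, reject H0; the data support H1.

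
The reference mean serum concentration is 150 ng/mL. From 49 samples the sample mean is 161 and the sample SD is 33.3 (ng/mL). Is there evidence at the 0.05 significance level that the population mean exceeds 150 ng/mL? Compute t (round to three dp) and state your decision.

t = 2.312; reject H0

H0: μ = 150; H1: μ > 150 (one-sample t-test, right-tailed).
t = (x̄ − μ₀)/(s/√n) = (161 − 150)/(33.3/√49) = 2.312
df = n − 1 = 48
p-value = P(T ≥ 2.312) ≈ 0.0125
Since p ≈ 0.0125 < α = 0.05, reject H0; the evidence is statistically significant.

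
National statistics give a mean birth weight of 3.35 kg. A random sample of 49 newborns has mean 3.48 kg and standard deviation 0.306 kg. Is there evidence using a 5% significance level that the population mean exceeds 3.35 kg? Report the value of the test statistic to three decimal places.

2.974

H0: μ = 3.35; H1: μ > 3.35 (one-sample t-test, right-tailed).
t = (x̄ − μ₀)/(s/√n) = (3.48 − 3.35)/(0.306/√49) = 2.974
df = n − 1 = 48
p-value = P(T ≥ 2.974) ≈ 0.0023
Since p ≈ 0.0023 < α = 0.05, reject H0; the evidence is statistically significant.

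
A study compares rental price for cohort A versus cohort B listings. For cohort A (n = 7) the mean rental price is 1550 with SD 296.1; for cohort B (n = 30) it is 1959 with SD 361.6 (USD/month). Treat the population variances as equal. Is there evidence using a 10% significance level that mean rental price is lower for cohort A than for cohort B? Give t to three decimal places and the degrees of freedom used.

Let group 1 = cohort A, group 2 = cohort B. H0: μ_1 = μ_2; H1: μ_1 < μ_2 (two-sample pooled-variance t-test, left-tailed).
s_p² = [(7−1)·296.1² + (30−1)·361.6²]/(7+30−2) = 123370
t = (1550 − 1959)/√[123370·(1/7 + 1/30)] = -2.774
df = n₁ + n₂ − 2 = 35
p-value = P(T ≤ -2.774) ≈ 0.0044
Since p ≈ 0.0044 < α = 0.1, reject H0; the data support H1.

t = -2.774, df = 35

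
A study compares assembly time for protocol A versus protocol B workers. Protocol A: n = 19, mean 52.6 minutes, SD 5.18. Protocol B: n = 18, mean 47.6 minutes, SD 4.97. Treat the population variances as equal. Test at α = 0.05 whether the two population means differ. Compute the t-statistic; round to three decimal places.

2.993

Let group 1 = protocol A, group 2 = protocol B. H0: μ_1 = μ_2; H1: μ_1 ≠ μ_2 (two-sample pooled-variance t-test, two-sided).
s_p² = [(19−1)·5.18² + (18−1)·4.97²]/(19+18−2) = 25.7971
t = (52.6 − 47.6)/√[25.7971·(1/19 + 1/18)] = 2.993
df = n₁ + n₂ − 2 = 35
Two-sided p-value ≈ 0.0050
Since p ≈ 0.0050 < α = 0.05, reject H0; the evidence is statistically significant.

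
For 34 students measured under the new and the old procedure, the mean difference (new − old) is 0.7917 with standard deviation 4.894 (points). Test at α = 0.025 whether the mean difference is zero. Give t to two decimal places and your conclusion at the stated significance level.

t = 0.94; fail to reject H0

H0: μ_d = 0; H1: μ_d ≠ 0 (paired t-test on the differences, two-sided).
t = d̄/(s_d/√n) = 0.7917/(4.894/√34) = 0.94
df = n − 1 = 33
Two-sided p-value ≈ 0.352
Since p ≈ 0.352 > α = 0.025, fail to reject H0; the evidence is not statistically significant.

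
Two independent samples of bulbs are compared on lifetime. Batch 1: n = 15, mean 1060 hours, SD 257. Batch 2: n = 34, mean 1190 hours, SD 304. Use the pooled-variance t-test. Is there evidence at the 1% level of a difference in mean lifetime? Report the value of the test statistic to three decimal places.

-1.442

Let group 1 = batch 1, group 2 = batch 2. H0: μ_1 = μ_2; H1: μ_1 ≠ μ_2 (two-sample pooled-variance t-test, two-sided).
s_p² = [(15−1)·257² + (34−1)·304²]/(15+34−2) = 84562
t = (1060 − 1190)/√[84562·(1/15 + 1/34)] = -1.442
df = n₁ + n₂ − 2 = 47
Two-sided p-value ≈ 0.1559
Since p ≈ 0.1559 > α = 0.01, fail to reject H0; the evidence is not statistically significant.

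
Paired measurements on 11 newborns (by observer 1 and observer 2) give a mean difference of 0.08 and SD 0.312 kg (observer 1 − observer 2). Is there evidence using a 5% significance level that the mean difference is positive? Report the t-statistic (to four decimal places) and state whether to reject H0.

t = 0.8504; fail to reject H0

H0: μ_d = 0; H1: μ_d > 0 (paired t-test on the differences, right-tailed).
t = d̄/(s_d/√n) = 0.08/(0.312/√11) = 0.8504
df = n − 1 = 10
p-value = P(T ≥ 0.8504) ≈ 0.207
Since p ≈ 0.207 > α = 0.05, fail to reject H0; the data do not provide sufficient evidence against H0.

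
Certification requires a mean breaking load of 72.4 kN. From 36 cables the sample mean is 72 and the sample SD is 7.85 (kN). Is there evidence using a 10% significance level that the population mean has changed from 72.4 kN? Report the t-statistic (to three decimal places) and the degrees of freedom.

t = -0.306, df = 35

H0: μ = 72.4; H1: μ ≠ 72.4 (one-sample t-test, two-sided).
t = (x̄ − μ₀)/(s/√n) = (72 − 72.4)/(7.85/√36) = -0.306
df = n − 1 = 35
Two-sided p-value ≈ 0.762
Since p ≈ 0.762 > α = 0.1, fail to reject H0; the evidence is not statistically significant.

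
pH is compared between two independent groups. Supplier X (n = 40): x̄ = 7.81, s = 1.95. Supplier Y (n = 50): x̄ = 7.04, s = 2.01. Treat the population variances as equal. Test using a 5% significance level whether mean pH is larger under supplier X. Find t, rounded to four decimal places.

1.8299

Let group 1 = supplier X, group 2 = supplier Y. H0: μ_1 = μ_2; H1: μ_1 > μ_2 (two-sample pooled-variance t-test, right-tailed).
s_p² = [(40−1)·1.95² + (50−1)·2.01²]/(40+50−2) = 3.9348
t = (7.81 − 7.04)/√[3.9348·(1/40 + 1/50)] = 1.8299
df = n₁ + n₂ − 2 = 88
p-value = P(T ≥ 1.8299) ≈ 0.0353
Since p ≈ 0.0353 < α = 0.05, reject H0; the data support H1.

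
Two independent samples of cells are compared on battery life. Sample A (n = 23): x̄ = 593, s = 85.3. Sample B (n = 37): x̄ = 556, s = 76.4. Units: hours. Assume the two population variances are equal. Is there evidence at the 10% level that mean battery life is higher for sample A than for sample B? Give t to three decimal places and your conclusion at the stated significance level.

Let group 1 = sample A, group 2 = sample B. H0: μ_1 = μ_2; H1: μ_1 > μ_2 (two-sample pooled-variance t-test, right-tailed).
s_p² = [(23−1)·85.3² + (37−1)·76.4²]/(23+37−2) = 6382.84
t = (593 − 556)/√[6382.84·(1/23 + 1/37)] = 1.744
df = n₁ + n₂ − 2 = 58
p-value = P(T ≥ 1.744) ≈ 0.0432
Since p ≈ 0.0432 < α = 0.1, reject H0; the evidence is statistically significant.

t = 1.744; reject H0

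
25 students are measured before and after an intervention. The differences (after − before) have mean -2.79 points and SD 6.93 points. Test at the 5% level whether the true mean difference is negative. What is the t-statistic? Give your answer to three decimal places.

-2.013

H0: μ_d = 0; H1: μ_d < 0 (paired t-test on the differences, left-tailed).
t = d̄/(s_d/√n) = -2.79/(6.93/√25) = -2.013
df = n − 1 = 24
p-value = P(T ≤ -2.013) ≈ 0.0277
Since p ≈ 0.0277 < α = 0.05, reject H0; the evidence is statistically significant.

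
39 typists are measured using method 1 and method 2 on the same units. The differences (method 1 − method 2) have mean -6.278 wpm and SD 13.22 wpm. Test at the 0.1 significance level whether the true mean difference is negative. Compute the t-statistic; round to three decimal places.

-2.966

H0: μ_d = 0; H1: μ_d < 0 (paired t-test on the differences, left-tailed).
t = d̄/(s_d/√n) = -6.278/(13.22/√39) = -2.966
df = n − 1 = 38
p-value = P(T ≤ -2.966) ≈ 0.0026
Since p ≈ 0.0026 < α = 0.1, reject H0; the data support H1.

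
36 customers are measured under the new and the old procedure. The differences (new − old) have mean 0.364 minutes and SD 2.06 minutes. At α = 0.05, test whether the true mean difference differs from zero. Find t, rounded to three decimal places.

H0: μ_d = 0; H1: μ_d ≠ 0 (paired t-test on the differences, two-sided).
t = d̄/(s_d/√n) = 0.364/(2.06/√36) = 1.060
df = n − 1 = 35
Two-sided p-value ≈ 0.2963
Since p ≈ 0.2963 > α = 0.05, fail to reject H0; the data do not provide sufficient evidence against H0.

1.060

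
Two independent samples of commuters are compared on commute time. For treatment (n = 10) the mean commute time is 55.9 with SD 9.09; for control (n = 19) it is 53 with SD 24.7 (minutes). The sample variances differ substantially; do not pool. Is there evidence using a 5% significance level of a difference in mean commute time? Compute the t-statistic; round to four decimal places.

Let group 1 = treatment, group 2 = control. H0: μ_1 = μ_2; H1: μ_1 ≠ μ_2 (Welch's two-sample t-test, two-sided).
t = (x̄_1 − x̄_2)/√(s_1²/n_1 + s_2²/n_2) = (55.9 − 53)/√(9.09²/10 + 24.7²/19) = 0.4564
Welch–Satterthwaite df ≈ 25.13
Two-sided p-value ≈ 0.6520
Since p ≈ 0.6520 > α = 0.05, fail to reject H0; the data do not provide sufficient evidence against H0.

0.4564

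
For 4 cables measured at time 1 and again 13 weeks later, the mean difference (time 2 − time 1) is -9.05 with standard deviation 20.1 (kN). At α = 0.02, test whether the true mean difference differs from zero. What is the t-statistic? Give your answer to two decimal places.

H0: μ_d = 0; H1: μ_d ≠ 0 (paired t-test on the differences, two-sided).
t = d̄/(s_d/√n) = -9.05/(20.1/√4) = -0.90
df = n − 1 = 3
Two-sided p-value ≈ 0.434
Since p ≈ 0.434 > α = 0.02, fail to reject H0; the data do not provide sufficient evidence against H0.

-0.90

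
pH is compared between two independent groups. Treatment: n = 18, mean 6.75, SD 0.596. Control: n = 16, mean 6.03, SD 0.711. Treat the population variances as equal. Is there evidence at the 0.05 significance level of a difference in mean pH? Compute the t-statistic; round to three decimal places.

Let group 1 = treatment, group 2 = control. H0: μ_1 = μ_2; H1: μ_1 ≠ μ_2 (two-sample pooled-variance t-test, two-sided).
s_p² = [(18−1)·0.596² + (16−1)·0.711²]/(18+16−2) = 0.425671
t = (6.75 − 6.03)/√[0.425671·(1/18 + 1/16)] = 3.212
df = n₁ + n₂ − 2 = 32
Two-sided p-value ≈ 0.003
Since p ≈ 0.003 < α = 0.05, reject H0; the evidence is statistically significant.

3.212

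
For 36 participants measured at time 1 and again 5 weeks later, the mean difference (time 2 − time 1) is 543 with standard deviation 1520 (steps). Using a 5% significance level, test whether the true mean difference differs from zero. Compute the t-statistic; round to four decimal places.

H0: μ_d = 0; H1: μ_d ≠ 0 (paired t-test on the differences, two-sided).
t = d̄/(s_d/√n) = 543/(1520/√36) = 2.1434
df = n − 1 = 35
Two-sided p-value ≈ 0.039
Since p ≈ 0.039 < α = 0.05, reject H0; the evidence is statistically significant.

2.1434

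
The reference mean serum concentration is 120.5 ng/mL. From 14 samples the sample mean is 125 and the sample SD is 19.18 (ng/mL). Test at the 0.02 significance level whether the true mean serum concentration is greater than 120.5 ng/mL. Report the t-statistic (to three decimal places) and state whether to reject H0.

t = 0.878; fail to reject H0

H0: μ = 120.5; H1: μ > 120.5 (one-sample t-test, right-tailed).
t = (x̄ − μ₀)/(s/√n) = (125 − 120.5)/(19.18/√14) = 0.878
df = n − 1 = 13
p-value = P(T ≥ 0.878) ≈ 0.1980
Since p ≈ 0.1980 > α = 0.02, fail to reject H0; the data do not provide sufficient evidence against H0.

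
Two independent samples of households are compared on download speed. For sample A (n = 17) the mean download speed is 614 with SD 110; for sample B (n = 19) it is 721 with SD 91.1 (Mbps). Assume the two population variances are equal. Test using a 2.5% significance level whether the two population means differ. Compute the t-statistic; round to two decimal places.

Let group 1 = sample A, group 2 = sample B. H0: μ_1 = μ_2; H1: μ_1 ≠ μ_2 (two-sample pooled-variance t-test, two-sided).
s_p² = [(17−1)·110² + (19−1)·91.1²]/(17+19−2) = 10087.8
t = (614 − 721)/√[10087.8·(1/17 + 1/19)] = -3.19
df = n₁ + n₂ − 2 = 34
Two-sided p-value ≈ 0.0030
Since p ≈ 0.0030 < α = 0.025, reject H0; the evidence is statistically significant.

-3.19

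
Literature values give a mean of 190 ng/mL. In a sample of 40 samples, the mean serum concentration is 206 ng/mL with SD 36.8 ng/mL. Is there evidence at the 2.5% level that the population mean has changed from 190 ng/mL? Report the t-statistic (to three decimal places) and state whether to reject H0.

H0: μ = 190; H1: μ ≠ 190 (one-sample t-test, two-sided).
t = (x̄ − μ₀)/(s/√n) = (206 − 190)/(36.8/√40) = 2.750
df = n − 1 = 39
Two-sided p-value ≈ 0.009
Since p ≈ 0.009 < α = 0.025, reject H0; the data support H1.

t = 2.750; reject H0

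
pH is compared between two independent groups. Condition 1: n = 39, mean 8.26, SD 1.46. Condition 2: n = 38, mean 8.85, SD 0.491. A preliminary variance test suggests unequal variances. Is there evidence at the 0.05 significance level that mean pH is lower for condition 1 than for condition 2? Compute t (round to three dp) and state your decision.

t = -2.389; reject H0

Let group 1 = condition 1, group 2 = condition 2. H0: μ_1 = μ_2; H1: μ_1 < μ_2 (Welch's two-sample t-test, left-tailed).
t = (x̄_1 − x̄_2)/√(s_1²/n_1 + s_2²/n_2) = (8.26 − 8.85)/√(1.46²/39 + 0.491²/38) = -2.389
Welch–Satterthwaite df ≈ 46.69
p-value = P(T ≤ -2.389) ≈ 0.0105
Since p ≈ 0.0105 < α = 0.05, reject H0; the evidence is statistically significant.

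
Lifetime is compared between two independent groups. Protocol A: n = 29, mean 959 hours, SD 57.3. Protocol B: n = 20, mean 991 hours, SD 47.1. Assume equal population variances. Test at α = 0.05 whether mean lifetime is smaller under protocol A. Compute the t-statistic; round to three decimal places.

-2.061

Let group 1 = protocol A, group 2 = protocol B. H0: μ_1 = μ_2; H1: μ_1 < μ_2 (two-sample pooled-variance t-test, left-tailed).
s_p² = [(29−1)·57.3² + (20−1)·47.1²]/(29+20−2) = 2852.81
t = (959 − 991)/√[2852.81·(1/29 + 1/20)] = -2.061
df = n₁ + n₂ − 2 = 47
p-value = P(T ≤ -2.061) ≈ 0.0224
Since p ≈ 0.0224 < α = 0.05, reject H0; the data support H1.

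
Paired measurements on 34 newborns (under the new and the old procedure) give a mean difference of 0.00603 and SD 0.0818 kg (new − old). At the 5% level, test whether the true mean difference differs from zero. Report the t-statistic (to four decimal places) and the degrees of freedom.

t = 0.4298, df = 33

H0: μ_d = 0; H1: μ_d ≠ 0 (paired t-test on the differences, two-sided).
t = d̄/(s_d/√n) = 0.00603/(0.0818/√34) = 0.4298
df = n − 1 = 33
Two-sided p-value ≈ 0.6701
Since p ≈ 0.6701 > α = 0.05, fail to reject H0; the data do not provide sufficient evidence against H0.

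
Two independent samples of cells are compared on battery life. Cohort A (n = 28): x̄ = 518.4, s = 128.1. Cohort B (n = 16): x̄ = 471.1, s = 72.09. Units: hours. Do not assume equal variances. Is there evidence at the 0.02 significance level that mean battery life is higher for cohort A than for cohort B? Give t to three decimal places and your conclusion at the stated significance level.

Let group 1 = cohort A, group 2 = cohort B. H0: μ_1 = μ_2; H1: μ_1 > μ_2 (Welch's two-sample t-test, right-tailed).
t = (x̄_1 − x̄_2)/√(s_1²/n_1 + s_2²/n_2) = (518.4 − 471.1)/√(128.1²/28 + 72.09²/16) = 1.567
Welch–Satterthwaite df ≈ 42.00
p-value = P(T ≥ 1.567) ≈ 0.0623
Since p ≈ 0.0623 > α = 0.02, fail to reject H0; the evidence is not statistically significant.

t = 1.567; fail to reject H0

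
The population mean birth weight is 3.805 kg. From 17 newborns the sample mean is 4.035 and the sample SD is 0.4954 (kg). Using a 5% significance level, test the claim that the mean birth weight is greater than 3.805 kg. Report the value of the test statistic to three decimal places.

H0: μ = 3.805; H1: μ > 3.805 (one-sample t-test, right-tailed).
t = (x̄ − μ₀)/(s/√n) = (4.035 − 3.805)/(0.4954/√17) = 1.914
df = n − 1 = 16
p-value = P(T ≥ 1.914) ≈ 0.0368
Since p ≈ 0.0368 < α = 0.05, reject H0; the data support H1.

1.914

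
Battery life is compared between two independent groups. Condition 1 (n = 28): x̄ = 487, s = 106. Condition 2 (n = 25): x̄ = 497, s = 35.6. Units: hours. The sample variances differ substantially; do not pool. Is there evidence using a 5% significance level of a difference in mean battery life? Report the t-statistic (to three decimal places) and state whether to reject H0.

t = -0.470; fail to reject H0

Let group 1 = condition 1, group 2 = condition 2. H0: μ_1 = μ_2; H1: μ_1 ≠ μ_2 (Welch's two-sample t-test, two-sided).
t = (x̄_1 − x̄_2)/√(s_1²/n_1 + s_2²/n_2) = (487 − 497)/√(106²/28 + 35.6²/25) = -0.470
Welch–Satterthwaite df ≈ 33.65
Two-sided p-value ≈ 0.6411
Since p ≈ 0.6411 > α = 0.05, fail to reject H0; the data do not provide sufficient evidence against H0.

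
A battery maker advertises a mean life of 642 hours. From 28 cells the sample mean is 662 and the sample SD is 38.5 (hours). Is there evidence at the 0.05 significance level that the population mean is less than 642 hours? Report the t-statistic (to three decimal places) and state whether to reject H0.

t = 2.749; fail to reject H0

H0: μ = 642; H1: μ < 642 (one-sample t-test, left-tailed).
t = (x̄ − μ₀)/(s/√n) = (662 − 642)/(38.5/√28) = 2.749
df = n − 1 = 27
p-value = P(T ≤ 2.749) ≈ 0.9947
Since p ≈ 0.9947 > α = 0.05, fail to reject H0; the evidence is not statistically significant.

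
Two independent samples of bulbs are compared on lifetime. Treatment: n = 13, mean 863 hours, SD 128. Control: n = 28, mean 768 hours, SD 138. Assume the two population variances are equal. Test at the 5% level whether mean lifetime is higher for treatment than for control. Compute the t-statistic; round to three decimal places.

2.097

Let group 1 = treatment, group 2 = control. H0: μ_1 = μ_2; H1: μ_1 > μ_2 (two-sample pooled-variance t-test, right-tailed).
s_p² = [(13−1)·128² + (28−1)·138²]/(13+28−2) = 18225.5
t = (863 − 768)/√[18225.5·(1/13 + 1/28)] = 2.097
df = n₁ + n₂ − 2 = 39
p-value = P(T ≥ 2.097) ≈ 0.021
Since p ≈ 0.021 < α = 0.05, reject H0; the data support H1.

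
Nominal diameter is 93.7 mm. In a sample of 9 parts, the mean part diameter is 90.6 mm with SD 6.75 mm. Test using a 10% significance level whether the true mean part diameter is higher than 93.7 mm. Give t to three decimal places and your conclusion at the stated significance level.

t = -1.378; fail to reject H0

H0: μ = 93.7; H1: μ > 93.7 (one-sample t-test, right-tailed).
t = (x̄ − μ₀)/(s/√n) = (90.6 − 93.7)/(6.75/√9) = -1.378
df = n − 1 = 8
p-value = P(T ≥ -1.378) ≈ 0.8972
Since p ≈ 0.8972 > α = 0.1, fail to reject H0; the data do not provide sufficient evidence against H0.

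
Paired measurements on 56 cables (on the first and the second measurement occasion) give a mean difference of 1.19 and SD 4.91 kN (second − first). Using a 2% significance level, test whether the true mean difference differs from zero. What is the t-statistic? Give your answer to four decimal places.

1.8137

H0: μ_d = 0; H1: μ_d ≠ 0 (paired t-test on the differences, two-sided).
t = d̄/(s_d/√n) = 1.19/(4.91/√56) = 1.8137
df = n − 1 = 55
Two-sided p-value ≈ 0.0752
Since p ≈ 0.0752 > α = 0.02, fail to reject H0; the evidence is not statistically significant.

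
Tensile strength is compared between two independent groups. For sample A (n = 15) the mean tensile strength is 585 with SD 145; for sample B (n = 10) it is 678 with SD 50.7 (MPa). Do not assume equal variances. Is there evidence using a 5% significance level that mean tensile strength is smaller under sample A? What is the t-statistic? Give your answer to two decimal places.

Let group 1 = sample A, group 2 = sample B. H0: μ_1 = μ_2; H1: μ_1 < μ_2 (Welch's two-sample t-test, left-tailed).
t = (x̄_1 − x̄_2)/√(s_1²/n_1 + s_2²/n_2) = (585 − 678)/√(145²/15 + 50.7²/10) = -2.28
Welch–Satterthwaite df ≈ 18.63
p-value = P(T ≤ -2.28) ≈ 0.017
Since p ≈ 0.017 < α = 0.05, reject H0; the data support H1.

-2.28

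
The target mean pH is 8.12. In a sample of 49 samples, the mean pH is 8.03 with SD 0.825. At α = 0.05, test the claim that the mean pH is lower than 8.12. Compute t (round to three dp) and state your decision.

H0: μ = 8.12; H1: μ < 8.12 (one-sample t-test, left-tailed).
t = (x̄ − μ₀)/(s/√n) = (8.03 − 8.12)/(0.825/√49) = -0.764
df = n − 1 = 48
p-value = P(T ≤ -0.764) ≈ 0.2244
Since p ≈ 0.2244 > α = 0.05, fail to reject H0; the data do not provide sufficient evidence against H0.

t = -0.764; fail to reject H0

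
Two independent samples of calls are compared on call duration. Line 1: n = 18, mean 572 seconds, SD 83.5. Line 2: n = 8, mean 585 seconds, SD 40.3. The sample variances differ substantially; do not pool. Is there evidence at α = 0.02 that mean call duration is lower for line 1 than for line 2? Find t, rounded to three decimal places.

-0.535

Let group 1 = line 1, group 2 = line 2. H0: μ_1 = μ_2; H1: μ_1 < μ_2 (Welch's two-sample t-test, left-tailed).
t = (x̄_1 − x̄_2)/√(s_1²/n_1 + s_2²/n_2) = (572 − 585)/√(83.5²/18 + 40.3²/8) = -0.535
Welch–Satterthwaite df ≈ 23.69
p-value = P(T ≤ -0.535) ≈ 0.2988
Since p ≈ 0.2988 > α = 0.02, fail to reject H0; the data do not provide sufficient evidence against H0.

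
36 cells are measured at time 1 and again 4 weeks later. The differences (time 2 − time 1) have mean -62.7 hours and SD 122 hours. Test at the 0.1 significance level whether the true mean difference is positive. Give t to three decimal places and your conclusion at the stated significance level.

t = -3.084; fail to reject H0

H0: μ_d = 0; H1: μ_d > 0 (paired t-test on the differences, right-tailed).
t = d̄/(s_d/√n) = -62.7/(122/√36) = -3.084
df = n − 1 = 35
p-value = P(T ≥ -3.084) ≈ 0.998
Since p ≈ 0.998 > α = 0.1, fail to reject H0; the evidence is not statistically significant.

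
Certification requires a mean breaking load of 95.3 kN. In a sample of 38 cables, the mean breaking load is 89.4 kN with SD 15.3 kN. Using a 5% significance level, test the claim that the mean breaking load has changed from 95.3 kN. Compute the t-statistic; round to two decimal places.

H0: μ = 95.3; H1: μ ≠ 95.3 (one-sample t-test, two-sided).
t = (x̄ − μ₀)/(s/√n) = (89.4 − 95.3)/(15.3/√38) = -2.38
df = n − 1 = 37
Two-sided p-value ≈ 0.023
Since p ≈ 0.023 < α = 0.05, reject H0; the data support H1.

-2.38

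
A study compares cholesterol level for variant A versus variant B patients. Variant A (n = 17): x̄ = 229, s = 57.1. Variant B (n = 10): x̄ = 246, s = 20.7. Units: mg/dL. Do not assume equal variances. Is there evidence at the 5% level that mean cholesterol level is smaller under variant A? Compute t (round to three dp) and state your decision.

t = -1.110; fail to reject H0

Let group 1 = variant A, group 2 = variant B. H0: μ_1 = μ_2; H1: μ_1 < μ_2 (Welch's two-sample t-test, left-tailed).
t = (x̄_1 − x̄_2)/√(s_1²/n_1 + s_2²/n_2) = (229 − 246)/√(57.1²/17 + 20.7²/10) = -1.110
Welch–Satterthwaite df ≈ 22.00
p-value = P(T ≤ -1.110) ≈ 0.1395
Since p ≈ 0.1395 > α = 0.05, fail to reject H0; the data do not provide sufficient evidence against H0.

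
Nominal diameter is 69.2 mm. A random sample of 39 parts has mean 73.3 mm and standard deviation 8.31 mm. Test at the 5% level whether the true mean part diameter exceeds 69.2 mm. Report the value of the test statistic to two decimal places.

3.08

H0: μ = 69.2; H1: μ > 69.2 (one-sample t-test, right-tailed).
t = (x̄ − μ₀)/(s/√n) = (73.3 − 69.2)/(8.31/√39) = 3.08
df = n − 1 = 38
p-value = P(T ≥ 3.08) ≈ 0.002
Since p ≈ 0.002 < α = 0.05, reject H0; the evidence is statistically significant.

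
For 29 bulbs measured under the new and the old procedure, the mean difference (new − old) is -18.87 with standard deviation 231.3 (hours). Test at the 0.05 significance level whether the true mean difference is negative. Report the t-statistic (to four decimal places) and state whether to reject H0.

t = -0.4393; fail to reject H0

H0: μ_d = 0; H1: μ_d < 0 (paired t-test on the differences, left-tailed).
t = d̄/(s_d/√n) = -18.87/(231.3/√29) = -0.4393
df = n − 1 = 28
p-value = P(T ≤ -0.4393) ≈ 0.3319
Since p ≈ 0.3319 > α = 0.05, fail to reject H0; the evidence is not statistically significant.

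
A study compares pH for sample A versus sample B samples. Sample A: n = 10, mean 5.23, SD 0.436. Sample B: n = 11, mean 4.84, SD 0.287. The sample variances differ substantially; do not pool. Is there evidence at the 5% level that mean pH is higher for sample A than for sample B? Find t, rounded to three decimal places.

2.396

Let group 1 = sample A, group 2 = sample B. H0: μ_1 = μ_2; H1: μ_1 > μ_2 (Welch's two-sample t-test, right-tailed).
t = (x̄_1 − x̄_2)/√(s_1²/n_1 + s_2²/n_2) = (5.23 − 4.84)/√(0.436²/10 + 0.287²/11) = 2.396
Welch–Satterthwaite df ≈ 15.34
p-value = P(T ≥ 2.396) ≈ 0.0149
Since p ≈ 0.0149 < α = 0.05, reject H0; the evidence is statistically significant.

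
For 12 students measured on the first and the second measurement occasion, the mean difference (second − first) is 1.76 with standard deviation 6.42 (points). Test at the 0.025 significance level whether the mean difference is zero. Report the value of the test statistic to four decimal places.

H0: μ_d = 0; H1: μ_d ≠ 0 (paired t-test on the differences, two-sided).
t = d̄/(s_d/√n) = 1.76/(6.42/√12) = 0.9497
df = n − 1 = 11
Two-sided p-value ≈ 0.3627
Since p ≈ 0.3627 > α = 0.025, fail to reject H0; the evidence is not statistically significant.

0.9497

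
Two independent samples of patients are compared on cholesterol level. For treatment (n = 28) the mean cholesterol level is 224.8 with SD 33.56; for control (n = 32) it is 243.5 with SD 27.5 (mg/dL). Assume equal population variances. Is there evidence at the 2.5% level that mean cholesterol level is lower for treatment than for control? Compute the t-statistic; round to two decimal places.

Let group 1 = treatment, group 2 = control. H0: μ_1 = μ_2; H1: μ_1 < μ_2 (two-sample pooled-variance t-test, left-tailed).
s_p² = [(28−1)·33.56² + (32−1)·27.5²]/(28+32−2) = 928.502
t = (224.8 − 243.5)/√[928.502·(1/28 + 1/32)] = -2.37
df = n₁ + n₂ − 2 = 58
p-value = P(T ≤ -2.37) ≈ 0.011
Since p ≈ 0.011 < α = 0.025, reject H0; the data support H1.

-2.37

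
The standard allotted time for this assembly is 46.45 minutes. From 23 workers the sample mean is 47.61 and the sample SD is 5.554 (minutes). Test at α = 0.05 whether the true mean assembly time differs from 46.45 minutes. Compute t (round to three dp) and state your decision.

t = 1.002; fail to reject H0

H0: μ = 46.45; H1: μ ≠ 46.45 (one-sample t-test, two-sided).
t = (x̄ − μ₀)/(s/√n) = (47.61 − 46.45)/(5.554/√23) = 1.002
df = n − 1 = 22
Two-sided p-value ≈ 0.327
Since p ≈ 0.327 > α = 0.05, fail to reject H0; the data do not provide sufficient evidence against H0.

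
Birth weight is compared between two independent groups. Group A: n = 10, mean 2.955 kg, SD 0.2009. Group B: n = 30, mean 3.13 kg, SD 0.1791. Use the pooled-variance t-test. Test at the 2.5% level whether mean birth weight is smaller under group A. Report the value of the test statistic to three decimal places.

Let group 1 = group A, group 2 = group B. H0: μ_1 = μ_2; H1: μ_1 < μ_2 (two-sample pooled-variance t-test, left-tailed).
s_p² = [(10−1)·0.2009² + (30−1)·0.1791²]/(10+30−2) = 0.0340388
t = (2.955 − 3.13)/√[0.0340388·(1/10 + 1/30)] = -2.598
df = n₁ + n₂ − 2 = 38
p-value = P(T ≤ -2.598) ≈ 0.007
Since p ≈ 0.007 < α = 0.025, reject H0; the data support H1.

-2.598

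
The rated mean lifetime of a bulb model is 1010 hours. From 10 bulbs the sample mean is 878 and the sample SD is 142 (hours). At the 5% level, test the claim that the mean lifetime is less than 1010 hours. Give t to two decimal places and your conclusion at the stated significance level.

t = -2.94; reject H0

H0: μ = 1010; H1: μ < 1010 (one-sample t-test, left-tailed).
t = (x̄ − μ₀)/(s/√n) = (878 − 1010)/(142/√10) = -2.94
df = n − 1 = 9
p-value = P(T ≤ -2.94) ≈ 0.0082
Since p ≈ 0.0082 < α = 0.05, reject H0; the data support H1.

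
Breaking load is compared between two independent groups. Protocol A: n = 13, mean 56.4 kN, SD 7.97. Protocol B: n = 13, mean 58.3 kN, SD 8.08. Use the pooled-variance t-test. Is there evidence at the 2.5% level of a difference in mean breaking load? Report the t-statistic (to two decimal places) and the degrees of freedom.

Let group 1 = protocol A, group 2 = protocol B. H0: μ_1 = μ_2; H1: μ_1 ≠ μ_2 (two-sample pooled-variance t-test, two-sided).
s_p² = [(13−1)·7.97² + (13−1)·8.08²]/(13+13−2) = 64.4036
t = (56.4 − 58.3)/√[64.4036·(1/13 + 1/13)] = -0.60
df = n₁ + n₂ − 2 = 24
Two-sided p-value ≈ 0.552
Since p ≈ 0.552 > α = 0.025, fail to reject H0; the evidence is not statistically significant.

t = -0.60, df = 24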